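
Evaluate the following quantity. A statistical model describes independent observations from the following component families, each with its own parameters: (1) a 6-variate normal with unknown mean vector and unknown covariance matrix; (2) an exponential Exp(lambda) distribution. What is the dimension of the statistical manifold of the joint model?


The dimension of a statistical manifold equals the number of free
(independent) real parameters of the model. For a product of independent
blocks the parameter counts add.
- 6-variate normal: 6 (mean) + 6*7/2 = 21 (symmetric covariance) = 27.
- exponential (lambda): 1.
Total = 27 + 1 = 28.
Dimension = 28

28


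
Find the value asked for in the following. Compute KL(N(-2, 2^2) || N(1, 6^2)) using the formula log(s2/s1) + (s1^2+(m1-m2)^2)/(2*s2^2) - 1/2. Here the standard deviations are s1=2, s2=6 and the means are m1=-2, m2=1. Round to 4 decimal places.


KL divergence between normal distributions:
KL = log(s2/s1) + (s1^2 + (m1-m2)^2)/(2*s2^2) - 1/2.
log(6/2) = 1.098612.
(2^2 + (-2-1)^2)/(2*6^2) = (4 + 9)/72 = 0.180556.
KL = 1.098612 + 0.180556 - 0.5 = 0.7792

0.7792


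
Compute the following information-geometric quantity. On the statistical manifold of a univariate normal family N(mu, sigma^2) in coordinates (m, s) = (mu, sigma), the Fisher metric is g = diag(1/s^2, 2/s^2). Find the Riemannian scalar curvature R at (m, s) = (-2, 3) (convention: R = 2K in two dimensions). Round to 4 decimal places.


The metric has the form g = (A dm^2 + B ds^2)/s^2 with A = 1, B = 2.
Substitute u = sqrt(A/B)*m: g = B*(du^2 + ds^2)/s^2, i.e. B times the
Poincare upper half-plane metric, which has constant Gaussian curvature -1.
Scaling a 2D metric by a constant c divides the Gaussian curvature by c,
so K = -1/B = -1/(2) = -0.5000 everywhere (the point (m, s) = (-2, 3) is irrelevant:
the curvature is constant).
Scalar curvature in dimension 2: R = 2K = -2/(2) = -1.0000.

-1.0000


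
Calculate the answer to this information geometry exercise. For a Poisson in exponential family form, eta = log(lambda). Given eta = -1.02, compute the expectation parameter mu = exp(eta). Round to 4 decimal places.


Expectation parameter for Poisson exponential family:
mu = exp(eta).
eta = -1.02.
mu = exp(-1.02) = 0.3606

0.3606


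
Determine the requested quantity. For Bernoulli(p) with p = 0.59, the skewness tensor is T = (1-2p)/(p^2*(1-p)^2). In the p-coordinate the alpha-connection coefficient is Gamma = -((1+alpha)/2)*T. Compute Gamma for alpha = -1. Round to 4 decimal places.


Skewness (Amari-Chentsov) tensor: T = (1-2p)/(p^2*(1-p)^2).
p = 0.59, 1-2p = -0.18, p^2 = 0.3481, (1-p)^2 = 0.1681.
T = -0.18/(0.3481 * 0.1681) = -3.076102.
In the p-coordinate, Gamma^(alpha) = Gamma^(0) - (alpha/2)*T with Gamma^(0) = (1/2)*g'(p) = -T/2,
so Gamma^(alpha) = -((1+alpha)/2)*T.
alpha = -1, -(1+alpha)/2 = 0.0.
Gamma = 0.0 * -3.076102 = 0.0000

0.0000


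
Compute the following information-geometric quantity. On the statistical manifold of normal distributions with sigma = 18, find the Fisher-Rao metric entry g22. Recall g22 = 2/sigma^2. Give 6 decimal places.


For the 2-parameter normal family, the Fisher metric has:
  g11 = 1/sigma^2, g22 = 2/sigma^2.
sigma = 18, sigma^2 = 324.
g22 = 0.006173

0.006173


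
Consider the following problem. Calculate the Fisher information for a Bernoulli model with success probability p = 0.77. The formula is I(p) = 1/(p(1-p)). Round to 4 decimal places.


For Bernoulli(p), Fisher information is I(p) = 1/(p*(1-p)).
p = 0.77, 1-p = 0.23.
p*(1-p) = 0.1771.
I(p) = 1/0.1771 = 5.6465

5.6465


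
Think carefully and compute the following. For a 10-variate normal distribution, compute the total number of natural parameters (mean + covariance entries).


Exponential family dimension calculation:
For 10-dim MVN: mean has 10 params, covariance has 10*11/2 = 55 unique entries.
Total dim = 10 + 55 = 65.

65


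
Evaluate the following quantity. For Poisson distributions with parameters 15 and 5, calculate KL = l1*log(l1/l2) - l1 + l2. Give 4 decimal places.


KL divergence for Poisson:
KL = l1*log(l1/l2) - l1 + l2.
l1 = 15, l2 = 5.
log(15/5) = 1.098612.
l1*log(l1/l2) = 15 * 1.098612 = 16.479184.
KL = 16.479184 - 15 + 5 = 6.4792

6.4792


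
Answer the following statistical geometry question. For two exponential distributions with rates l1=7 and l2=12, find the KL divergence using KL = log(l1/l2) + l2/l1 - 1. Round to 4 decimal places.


KL divergence for exponential family:
KL = log(l1/l2) + l2/l1 - 1.
log(7/12) = -0.538997.
12/7 = 1.714286.
KL = -0.538997 + 1.714286 - 1 = 0.1753

0.1753


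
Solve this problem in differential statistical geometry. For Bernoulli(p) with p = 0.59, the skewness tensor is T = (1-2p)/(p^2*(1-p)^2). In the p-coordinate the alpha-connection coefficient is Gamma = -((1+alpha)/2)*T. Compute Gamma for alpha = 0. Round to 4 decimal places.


Skewness (Amari-Chentsov) tensor: T = (1-2p)/(p^2*(1-p)^2).
p = 0.59, 1-2p = -0.18, p^2 = 0.3481, (1-p)^2 = 0.1681.
T = -0.18/(0.3481 * 0.1681) = -3.076102.
In the p-coordinate, Gamma^(alpha) = Gamma^(0) - (alpha/2)*T with Gamma^(0) = (1/2)*g'(p) = -T/2,
so Gamma^(alpha) = -((1+alpha)/2)*T.
alpha = 0, -(1+alpha)/2 = -0.5.
Gamma = -0.5 * -3.076102 = 1.5381

1.5381


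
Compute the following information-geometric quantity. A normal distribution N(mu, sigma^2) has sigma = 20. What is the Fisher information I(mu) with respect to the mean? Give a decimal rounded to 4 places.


The Fisher information for the mean of a normal distribution is I(mu) = 1/sigma^2.
sigma = 20, so sigma^2 = 400.
I(mu) = 1/400 = 0.0025

0.0025


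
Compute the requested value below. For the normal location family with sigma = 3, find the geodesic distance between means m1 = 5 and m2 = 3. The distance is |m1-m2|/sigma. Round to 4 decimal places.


On the fixed-variance normal subfamily, geodesic distance = |m1-m2|/sigma.
|5 - 3| = 2.
sigma = 3.
d = 2/3 = 0.6667

0.6667


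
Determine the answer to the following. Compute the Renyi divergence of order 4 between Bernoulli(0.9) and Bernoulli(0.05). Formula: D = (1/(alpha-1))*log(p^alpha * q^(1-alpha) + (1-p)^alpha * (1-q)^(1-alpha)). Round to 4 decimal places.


Renyi divergence of order alpha between Bernoulli distributions:
D = (1/(alpha-1))*log(p^alpha * q^(1-alpha) + (1-p)^alpha * (1-q)^(1-alpha)).
alpha = 4, p = 0.9, q = 0.05.
p^alpha * q^(1-alpha) = 0.9^4 * 0.05^-3 = 5248.8.
(1-p)^alpha * (1-q)^(1-alpha) = 0.1^4 * 0.95^-3 = 0.000117.
sum = 5248.8 + 0.000117 = 5248.800117.
D = (1/3)*log(5248.800117) = 2.8553

2.8553


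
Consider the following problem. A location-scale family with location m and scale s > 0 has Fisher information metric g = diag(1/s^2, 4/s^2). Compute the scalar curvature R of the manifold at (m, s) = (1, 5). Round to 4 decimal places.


The metric has the form g = (A dm^2 + B ds^2)/s^2 with A = 1, B = 4.
Substitute u = sqrt(A/B)*m: g = B*(du^2 + ds^2)/s^2, i.e. B times the
Poincare upper half-plane metric, which has constant Gaussian curvature -1.
Scaling a 2D metric by a constant c divides the Gaussian curvature by c,
so K = -1/B = -1/(4) = -0.2500 everywhere (the point (m, s) = (1, 5) is irrelevant:
the curvature is constant).
Scalar curvature in dimension 2: R = 2K = -2/(4) = -0.5000.

-0.5000


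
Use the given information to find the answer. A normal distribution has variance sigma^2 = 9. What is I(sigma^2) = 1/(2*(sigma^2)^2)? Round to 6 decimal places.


Fisher information for variance: I(sigma^2) = 1/(2*sigma^4).
sigma^2 = 9, so sigma^4 = 81.
I = 1/(2*81) = 1/162 = 0.006173

0.006173


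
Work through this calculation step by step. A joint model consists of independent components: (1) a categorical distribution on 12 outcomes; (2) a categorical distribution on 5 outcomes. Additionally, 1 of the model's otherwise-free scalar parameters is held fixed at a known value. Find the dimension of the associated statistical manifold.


The dimension of a statistical manifold equals the number of free
(independent) real parameters of the model. For a product of independent
blocks the parameter counts add.
- categorical on 12 outcomes (probabilities sum to 1): 12-1 = 11.
- categorical on 5 outcomes (probabilities sum to 1): 5-1 = 4.
Total = 11 + 4 = 15.
1 parameter(s) fixed at known values: 15 - 1 = 14.
Dimension = 14

14


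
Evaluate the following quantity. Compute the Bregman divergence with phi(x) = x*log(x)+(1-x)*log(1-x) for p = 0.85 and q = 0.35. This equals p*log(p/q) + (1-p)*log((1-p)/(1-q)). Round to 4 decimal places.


Bregman divergence with negative entropy generator:
D = p*log(p/q) + (1-p)*log((1-p)/(1-q)).
p = 0.85, q = 0.35.
p*log(p/q) = 0.85*log(0.85/0.35) = 0.754208.
(1-p)*log((1-p)/(1-q)) = 0.15*log(0.15/0.65) = -0.219951.
D = 0.754208 + -0.219951 = 0.5343

0.5343


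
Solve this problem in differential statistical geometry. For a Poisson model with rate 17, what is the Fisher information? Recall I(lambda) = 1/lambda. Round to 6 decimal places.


Fisher information for Poisson: I(lambda) = 1/lambda.
lambda = 17.
I(lambda) = 1/17 = 0.058824

0.058824


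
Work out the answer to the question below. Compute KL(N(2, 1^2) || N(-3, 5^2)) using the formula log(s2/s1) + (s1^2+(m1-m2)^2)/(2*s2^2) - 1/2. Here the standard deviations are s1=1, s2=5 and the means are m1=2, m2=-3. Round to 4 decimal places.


KL divergence between normal distributions:
KL = log(s2/s1) + (s1^2 + (m1-m2)^2)/(2*s2^2) - 1/2.
log(5/1) = 1.609438.
(1^2 + (2--3)^2)/(2*5^2) = (1 + 25)/50 = 0.52.
KL = 1.609438 + 0.52 - 0.5 = 1.6294

1.6294


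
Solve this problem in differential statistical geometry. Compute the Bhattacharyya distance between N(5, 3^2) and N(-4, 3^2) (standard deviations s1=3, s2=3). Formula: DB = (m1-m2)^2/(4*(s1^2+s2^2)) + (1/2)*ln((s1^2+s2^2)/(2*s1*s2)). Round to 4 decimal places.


Bhattacharyya distance between two Gaussians:
DB = (m1-m2)^2/(4*(s1^2+s2^2)) + (1/2)*ln((s1^2+s2^2)/(2*s1*s2)).
(m1-m2)^2 = (9)^2 = 81.
s1^2+s2^2 = 9 + 9 = 18.
term1 = 81/72 = 1.125.
term2 = 0.5*ln(18/18.0) = 0.0.
DB = 1.125 + 0.0 = 1.1250

1.1250


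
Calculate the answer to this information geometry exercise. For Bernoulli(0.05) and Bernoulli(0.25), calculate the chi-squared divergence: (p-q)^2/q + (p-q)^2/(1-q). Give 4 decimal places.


Chi-squared divergence between Bernoulli distributions:
chi^2 = (p-q)^2/q + (p-q)^2/(1-q).
p = 0.05, q = 0.25, p-q = -0.2.
(p-q)^2 = 0.04.
term1 = 0.04/0.25 = 0.16.
term2 = 0.04/0.75 = 0.053333.
chi^2 = 0.16 + 0.053333 = 0.2133

0.2133


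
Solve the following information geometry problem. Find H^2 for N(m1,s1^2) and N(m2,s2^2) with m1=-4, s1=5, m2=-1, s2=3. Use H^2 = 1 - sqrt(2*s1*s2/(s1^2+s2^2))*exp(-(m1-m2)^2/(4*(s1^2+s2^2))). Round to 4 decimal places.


Squared Hellinger distance for Gaussians:
H^2 = 1 - sqrt(2*s1*s2/(s1^2+s2^2)) * exp(-(m1-m2)^2/(4*(s1^2+s2^2))).
s1^2 = 25, s2^2 = 9, s1^2+s2^2 = 34.
sqrt(2*5*3/(34)) = 0.939336.
(m1-m2)^2 = (-3)^2 = 9.
exp(-9/(4*34)) = exp(-0.066176) = 0.935966.
H^2 = 1 - 0.939336*0.935966 = 0.1208

0.1208


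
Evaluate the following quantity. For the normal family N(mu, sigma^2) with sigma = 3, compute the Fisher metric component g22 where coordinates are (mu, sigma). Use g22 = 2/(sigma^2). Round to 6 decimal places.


For the 2-parameter normal family, the Fisher metric has:
  g11 = 1/sigma^2, g22 = 2/sigma^2.
sigma = 3, sigma^2 = 9.
g22 = 0.222222

0.222222


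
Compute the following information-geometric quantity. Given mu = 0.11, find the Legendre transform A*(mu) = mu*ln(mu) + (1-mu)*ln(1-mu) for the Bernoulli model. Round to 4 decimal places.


Legendre transform for Bernoulli:
A*(mu) = mu*log(mu) + (1-mu)*log(1-mu).
mu = 0.11, 1-mu = 0.89.
mu*log(mu) = 0.11*log(0.11) = -0.2428.
(1-mu)*log(1-mu) = 0.89*log(0.89) = -0.103715.
A* = -0.2428 + -0.103715 = -0.3465

-0.3465


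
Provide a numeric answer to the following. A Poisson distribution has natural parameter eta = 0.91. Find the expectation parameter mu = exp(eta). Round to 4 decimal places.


Expectation parameter for Poisson exponential family:
mu = exp(eta).
eta = 0.91.
mu = exp(0.91) = 2.4843

2.4843


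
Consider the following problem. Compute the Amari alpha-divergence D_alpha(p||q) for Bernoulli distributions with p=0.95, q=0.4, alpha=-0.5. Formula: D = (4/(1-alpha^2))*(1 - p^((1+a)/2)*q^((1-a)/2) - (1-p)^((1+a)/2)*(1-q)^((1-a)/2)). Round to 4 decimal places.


Amari alpha-divergence:
D = (4/(1-alpha^2))*(1 - p^((1+a)/2)*q^((1-a)/2) - (1-p)^((1+a)/2)*(1-q)^((1-a)/2)).
alpha = -0.5, p = 0.95, q = 0.4.
e1 = (1+alpha)/2 = 0.25, e2 = (1-alpha)/2 = 0.75.
t1 = p^e1 * q^e2 = 0.95^0.25 * 0.4^0.75 = 0.496565.
t2 = (1-p)^e1 * (1-q)^e2 = 0.05^0.25 * 0.6^0.75 = 0.322371.
4/(1-alpha^2) = 5.333333.
D = 5.333333*(1 - 0.496565 - 0.322371) = 0.9657

0.9657


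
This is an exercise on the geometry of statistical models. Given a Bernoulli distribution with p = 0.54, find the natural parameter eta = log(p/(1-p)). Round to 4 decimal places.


Natural parameter for Bernoulli: eta = log(p/(1-p)).
p = 0.54, 1-p = 0.46.
p/(1-p) = 1.173913.
eta = log(1.173913) = 0.1603

0.1603


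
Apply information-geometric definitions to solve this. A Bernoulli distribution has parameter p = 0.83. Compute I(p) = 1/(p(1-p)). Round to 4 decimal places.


For Bernoulli(p), Fisher information is I(p) = 1/(p*(1-p)).
p = 0.83, 1-p = 0.17.
p*(1-p) = 0.1411.
I(p) = 1/0.1411 = 7.0872

7.0872


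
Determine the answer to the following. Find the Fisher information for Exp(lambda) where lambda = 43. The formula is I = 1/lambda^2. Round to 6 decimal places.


Fisher information for exponential: I(lambda) = 1/lambda^2.
lambda = 43, lambda^2 = 1849.
I = 1/1849 = 0.000541

0.000541


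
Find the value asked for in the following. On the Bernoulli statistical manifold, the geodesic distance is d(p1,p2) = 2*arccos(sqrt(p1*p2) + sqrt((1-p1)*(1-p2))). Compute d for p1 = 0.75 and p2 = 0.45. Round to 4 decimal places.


Geodesic distance on Bernoulli manifold:
d(p1,p2) = 2*arccos(sqrt(p1*p2) + sqrt((1-p1)*(1-p2))).
sqrt(p1*p2) = sqrt(0.75*0.45) = 0.580948.
sqrt((1-p1)*(1-p2)) = sqrt(0.25*0.55) = 0.37081.
arg = 0.580948 + 0.37081 = 0.951757.
d = 2*arccos(0.951757) = 0.6238

0.6238


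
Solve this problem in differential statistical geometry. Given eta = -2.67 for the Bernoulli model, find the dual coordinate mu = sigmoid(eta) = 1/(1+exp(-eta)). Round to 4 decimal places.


Dual coordinate (expectation parameter) for Bernoulli:
mu = 1/(1+exp(-eta)).
eta = -2.67.
exp(-eta) = exp(2.67) = 14.439969.
mu = 1/(1+14.439969) = 0.0648

0.0648


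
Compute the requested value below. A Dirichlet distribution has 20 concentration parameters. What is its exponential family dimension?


Exponential family dimension calculation:
Dirichlet with 20 components has 20 natural parameters.

20


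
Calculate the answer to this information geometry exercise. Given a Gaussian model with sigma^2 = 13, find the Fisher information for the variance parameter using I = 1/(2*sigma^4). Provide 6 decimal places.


Fisher information for variance: I(sigma^2) = 1/(2*sigma^4).
sigma^2 = 13, so sigma^4 = 169.
I = 1/(2*169) = 1/338 = 0.002959

0.002959


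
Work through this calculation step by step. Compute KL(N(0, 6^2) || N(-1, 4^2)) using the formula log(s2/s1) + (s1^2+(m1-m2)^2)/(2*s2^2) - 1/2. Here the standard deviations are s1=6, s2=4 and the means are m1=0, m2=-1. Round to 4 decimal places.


KL divergence between normal distributions:
KL = log(s2/s1) + (s1^2 + (m1-m2)^2)/(2*s2^2) - 1/2.
log(4/6) = -0.405465.
(6^2 + (0--1)^2)/(2*4^2) = (36 + 1)/32 = 1.15625.
KL = -0.405465 + 1.15625 - 0.5 = 0.2508

0.2508


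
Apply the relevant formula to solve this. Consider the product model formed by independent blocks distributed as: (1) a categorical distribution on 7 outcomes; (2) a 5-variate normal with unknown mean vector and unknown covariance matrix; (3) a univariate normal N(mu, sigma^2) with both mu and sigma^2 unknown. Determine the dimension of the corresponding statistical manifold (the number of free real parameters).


The dimension of a statistical manifold equals the number of free
(independent) real parameters of the model. For a product of independent
blocks the parameter counts add.
- categorical on 7 outcomes (probabilities sum to 1): 7-1 = 6.
- 5-variate normal: 5 (mean) + 5*6/2 = 15 (symmetric covariance) = 20.
- normal (mu, sigma^2): 2.
Total = 6 + 20 + 2 = 28.
Dimension = 28

28


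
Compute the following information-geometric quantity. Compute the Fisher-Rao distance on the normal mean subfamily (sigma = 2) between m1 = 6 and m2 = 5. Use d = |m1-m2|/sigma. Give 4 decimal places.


On the fixed-variance normal subfamily, geodesic distance = |m1-m2|/sigma.
|6 - 5| = 1.
sigma = 2.
d = 1/2 = 0.5000

0.5000


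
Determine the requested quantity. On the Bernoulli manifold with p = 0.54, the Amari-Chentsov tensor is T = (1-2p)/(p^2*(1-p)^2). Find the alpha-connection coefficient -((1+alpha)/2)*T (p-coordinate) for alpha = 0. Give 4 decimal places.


Skewness (Amari-Chentsov) tensor: T = (1-2p)/(p^2*(1-p)^2).
p = 0.54, 1-2p = -0.08, p^2 = 0.2916, (1-p)^2 = 0.2116.
T = -0.08/(0.2916 * 0.2116) = -1.296543.
In the p-coordinate, Gamma^(alpha) = Gamma^(0) - (alpha/2)*T with Gamma^(0) = (1/2)*g'(p) = -T/2,
so Gamma^(alpha) = -((1+alpha)/2)*T.
alpha = 0, -(1+alpha)/2 = -0.5.
Gamma = -0.5 * -1.296543 = 0.6483

0.6483


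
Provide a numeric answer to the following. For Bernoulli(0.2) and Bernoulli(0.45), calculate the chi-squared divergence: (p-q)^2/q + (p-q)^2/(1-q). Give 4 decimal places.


Chi-squared divergence between Bernoulli distributions:
chi^2 = (p-q)^2/q + (p-q)^2/(1-q).
p = 0.2, q = 0.45, p-q = -0.25.
(p-q)^2 = 0.0625.
term1 = 0.0625/0.45 = 0.138889.
term2 = 0.0625/0.55 = 0.113636.
chi^2 = 0.138889 + 0.113636 = 0.2525

0.2525


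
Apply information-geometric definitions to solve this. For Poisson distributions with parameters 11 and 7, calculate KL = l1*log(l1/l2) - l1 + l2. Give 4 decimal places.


KL divergence for Poisson:
KL = l1*log(l1/l2) - l1 + l2.
l1 = 11, l2 = 7.
log(11/7) = 0.451985.
l1*log(l1/l2) = 11 * 0.451985 = 4.971836.
KL = 4.971836 - 11 + 7 = 0.9718

0.9718


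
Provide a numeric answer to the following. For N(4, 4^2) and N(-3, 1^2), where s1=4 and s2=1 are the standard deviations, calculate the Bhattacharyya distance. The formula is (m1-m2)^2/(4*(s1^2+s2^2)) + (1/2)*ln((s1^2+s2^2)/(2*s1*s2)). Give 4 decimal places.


Bhattacharyya distance between two Gaussians:
DB = (m1-m2)^2/(4*(s1^2+s2^2)) + (1/2)*ln((s1^2+s2^2)/(2*s1*s2)).
(m1-m2)^2 = (7)^2 = 49.
s1^2+s2^2 = 16 + 1 = 17.
term1 = 49/68 = 0.720588.
term2 = 0.5*ln(17/8.0) = 0.376886.
DB = 0.720588 + 0.376886 = 1.0975

1.0975


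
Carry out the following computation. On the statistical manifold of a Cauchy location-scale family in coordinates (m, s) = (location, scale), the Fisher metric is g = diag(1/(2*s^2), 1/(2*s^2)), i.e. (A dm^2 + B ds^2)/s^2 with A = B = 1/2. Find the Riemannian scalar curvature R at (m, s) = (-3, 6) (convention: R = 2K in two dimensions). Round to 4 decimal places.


The metric has the form g = (A dm^2 + B ds^2)/s^2 with A = 1/2, B = 1/2.
Substitute u = sqrt(A/B)*m: g = B*(du^2 + ds^2)/s^2, i.e. B times the
Poincare upper half-plane metric, which has constant Gaussian curvature -1.
Scaling a 2D metric by a constant c divides the Gaussian curvature by c,
so K = -1/B = -1/(1/2) = -2.0000 everywhere (the point (m, s) = (-3, 6) is irrelevant:
the curvature is constant).
Scalar curvature in dimension 2: R = 2K = -2/(1/2) = -4.0000.

-4.0000


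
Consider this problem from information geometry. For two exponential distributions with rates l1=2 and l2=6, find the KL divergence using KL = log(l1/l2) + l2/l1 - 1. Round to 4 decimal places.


KL divergence for exponential family:
KL = log(l1/l2) + l2/l1 - 1.
log(2/6) = -1.098612.
6/2 = 3.0.
KL = -1.098612 + 3.0 - 1 = 0.9014

0.9014


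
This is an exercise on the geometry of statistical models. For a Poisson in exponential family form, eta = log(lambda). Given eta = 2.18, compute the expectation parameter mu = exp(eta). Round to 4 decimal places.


Expectation parameter for Poisson exponential family:
mu = exp(eta).
eta = 2.18.
mu = exp(2.18) = 8.8463

8.8463


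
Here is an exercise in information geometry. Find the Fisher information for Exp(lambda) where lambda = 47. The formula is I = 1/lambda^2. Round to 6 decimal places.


Fisher information for exponential: I(lambda) = 1/lambda^2.
lambda = 47, lambda^2 = 2209.
I = 1/2209 = 0.000453

0.000453


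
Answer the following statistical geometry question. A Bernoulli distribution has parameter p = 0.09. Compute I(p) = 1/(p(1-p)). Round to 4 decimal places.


For Bernoulli(p), Fisher information is I(p) = 1/(p*(1-p)).
p = 0.09, 1-p = 0.91.
p*(1-p) = 0.0819.
I(p) = 1/0.0819 = 12.2100

12.2100


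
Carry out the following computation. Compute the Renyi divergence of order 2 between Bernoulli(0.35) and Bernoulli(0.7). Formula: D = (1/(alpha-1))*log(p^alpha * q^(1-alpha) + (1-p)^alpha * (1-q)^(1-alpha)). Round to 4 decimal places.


Renyi divergence of order alpha between Bernoulli distributions:
D = (1/(alpha-1))*log(p^alpha * q^(1-alpha) + (1-p)^alpha * (1-q)^(1-alpha)).
alpha = 2, p = 0.35, q = 0.7.
p^alpha * q^(1-alpha) = 0.35^2 * 0.7^-1 = 0.175.
(1-p)^alpha * (1-q)^(1-alpha) = 0.65^2 * 0.3^-1 = 1.408333.
sum = 0.175 + 1.408333 = 1.583333.
D = (1/1)*log(1.583333) = 0.4595

0.4595


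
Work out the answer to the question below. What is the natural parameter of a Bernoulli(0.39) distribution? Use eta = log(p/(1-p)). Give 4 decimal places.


Natural parameter for Bernoulli: eta = log(p/(1-p)).
p = 0.39, 1-p = 0.61.
p/(1-p) = 0.639344.
eta = log(0.639344) = -0.4473

-0.4473


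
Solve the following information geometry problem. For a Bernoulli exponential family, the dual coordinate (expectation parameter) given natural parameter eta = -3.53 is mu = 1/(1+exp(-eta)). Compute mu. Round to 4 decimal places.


Dual coordinate (expectation parameter) for Bernoulli:
mu = 1/(1+exp(-eta)).
eta = -3.53.
exp(-eta) = exp(3.53) = 34.123968.
mu = 1/(1+34.123968) = 0.0285

0.0285


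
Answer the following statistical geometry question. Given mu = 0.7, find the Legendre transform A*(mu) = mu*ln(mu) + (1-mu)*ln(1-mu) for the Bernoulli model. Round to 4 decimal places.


Legendre transform for Bernoulli:
A*(mu) = mu*log(mu) + (1-mu)*log(1-mu).
mu = 0.7, 1-mu = 0.3.
mu*log(mu) = 0.7*log(0.7) = -0.249672.
(1-mu)*log(1-mu) = 0.3*log(0.3) = -0.361192.
A* = -0.249672 + -0.361192 = -0.6109

-0.6109


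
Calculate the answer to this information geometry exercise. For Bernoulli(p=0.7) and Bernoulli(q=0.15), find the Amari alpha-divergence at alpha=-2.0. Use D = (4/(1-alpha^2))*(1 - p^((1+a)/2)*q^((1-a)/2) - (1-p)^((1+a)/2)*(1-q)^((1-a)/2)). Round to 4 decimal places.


Amari alpha-divergence:
D = (4/(1-alpha^2))*(1 - p^((1+a)/2)*q^((1-a)/2) - (1-p)^((1+a)/2)*(1-q)^((1-a)/2)).
alpha = -2.0, p = 0.7, q = 0.15.
e1 = (1+alpha)/2 = -0.5, e2 = (1-alpha)/2 = 1.5.
t1 = p^e1 * q^e2 = 0.7^-0.5 * 0.15^1.5 = 0.069437.
t2 = (1-p)^e1 * (1-q)^e2 = 0.3^-0.5 * 0.85^1.5 = 1.430763.
4/(1-alpha^2) = -1.333333.
D = -1.333333*(1 - 0.069437 - 1.430763) = 0.6669

0.6669


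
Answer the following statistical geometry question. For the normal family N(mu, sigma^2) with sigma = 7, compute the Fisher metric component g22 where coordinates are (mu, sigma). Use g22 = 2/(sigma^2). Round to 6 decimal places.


For the 2-parameter normal family, the Fisher metric has:
  g11 = 1/sigma^2, g22 = 2/sigma^2.
sigma = 7, sigma^2 = 49.
g22 = 0.040816

0.040816


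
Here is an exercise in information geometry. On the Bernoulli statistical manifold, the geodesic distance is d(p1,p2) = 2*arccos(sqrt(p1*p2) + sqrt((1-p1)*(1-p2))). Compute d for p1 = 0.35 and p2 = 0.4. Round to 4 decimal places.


Geodesic distance on Bernoulli manifold:
d(p1,p2) = 2*arccos(sqrt(p1*p2) + sqrt((1-p1)*(1-p2))).
sqrt(p1*p2) = sqrt(0.35*0.4) = 0.374166.
sqrt((1-p1)*(1-p2)) = sqrt(0.65*0.6) = 0.6245.
arg = 0.374166 + 0.6245 = 0.998666.
d = 2*arccos(0.998666) = 0.1033

0.1033


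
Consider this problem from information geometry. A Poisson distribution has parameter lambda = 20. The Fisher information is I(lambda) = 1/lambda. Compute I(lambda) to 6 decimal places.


Fisher information for Poisson: I(lambda) = 1/lambda.
lambda = 20.
I(lambda) = 1/20 = 0.050000

0.050000


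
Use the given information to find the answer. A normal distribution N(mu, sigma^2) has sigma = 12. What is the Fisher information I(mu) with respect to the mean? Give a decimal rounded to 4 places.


The Fisher information for the mean of a normal distribution is I(mu) = 1/sigma^2.
sigma = 12, so sigma^2 = 144.
I(mu) = 1/144 = 0.0069

0.0069


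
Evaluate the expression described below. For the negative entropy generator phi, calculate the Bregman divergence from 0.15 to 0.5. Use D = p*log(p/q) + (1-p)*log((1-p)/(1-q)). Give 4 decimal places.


Bregman divergence with negative entropy generator:
D = p*log(p/q) + (1-p)*log((1-p)/(1-q)).
p = 0.15, q = 0.5.
p*log(p/q) = 0.15*log(0.15/0.5) = -0.180596.
(1-p)*log((1-p)/(1-q)) = 0.85*log(0.85/0.5) = 0.451034.
D = -0.180596 + 0.451034 = 0.2704

0.2704


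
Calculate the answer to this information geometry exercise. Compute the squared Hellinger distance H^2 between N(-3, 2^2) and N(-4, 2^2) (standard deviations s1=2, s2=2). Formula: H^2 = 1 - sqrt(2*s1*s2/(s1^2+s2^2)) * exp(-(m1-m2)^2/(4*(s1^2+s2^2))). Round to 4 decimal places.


Squared Hellinger distance for Gaussians:
H^2 = 1 - sqrt(2*s1*s2/(s1^2+s2^2)) * exp(-(m1-m2)^2/(4*(s1^2+s2^2))).
s1^2 = 4, s2^2 = 4, s1^2+s2^2 = 8.
sqrt(2*2*2/(8)) = 1.0.
(m1-m2)^2 = (1)^2 = 1.
exp(-1/(4*8)) = exp(-0.03125) = 0.969233.
H^2 = 1 - 1.0*0.969233 = 0.0308

0.0308


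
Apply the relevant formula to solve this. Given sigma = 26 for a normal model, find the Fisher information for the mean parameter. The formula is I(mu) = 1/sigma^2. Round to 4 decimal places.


The Fisher information for the mean of a normal distribution is I(mu) = 1/sigma^2.
sigma = 26, so sigma^2 = 676.
I(mu) = 1/676 = 0.0015

0.0015


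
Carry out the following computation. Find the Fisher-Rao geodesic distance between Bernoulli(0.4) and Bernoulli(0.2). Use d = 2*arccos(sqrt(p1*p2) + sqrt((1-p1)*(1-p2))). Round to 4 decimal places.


Geodesic distance on Bernoulli manifold:
d(p1,p2) = 2*arccos(sqrt(p1*p2) + sqrt((1-p1)*(1-p2))).
sqrt(p1*p2) = sqrt(0.4*0.2) = 0.282843.
sqrt((1-p1)*(1-p2)) = sqrt(0.6*0.8) = 0.69282.
arg = 0.282843 + 0.69282 = 0.975663.
d = 2*arccos(0.975663) = 0.4421

0.4421


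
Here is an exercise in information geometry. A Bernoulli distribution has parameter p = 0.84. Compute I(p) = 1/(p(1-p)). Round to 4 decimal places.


For Bernoulli(p), Fisher information is I(p) = 1/(p*(1-p)).
p = 0.84, 1-p = 0.16.
p*(1-p) = 0.1344.
I(p) = 1/0.1344 = 7.4405

7.4405


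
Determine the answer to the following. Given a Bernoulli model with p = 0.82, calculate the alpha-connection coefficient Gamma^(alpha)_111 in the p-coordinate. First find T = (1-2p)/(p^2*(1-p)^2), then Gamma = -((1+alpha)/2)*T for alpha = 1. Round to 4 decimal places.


Skewness (Amari-Chentsov) tensor: T = (1-2p)/(p^2*(1-p)^2).
p = 0.82, 1-2p = -0.64, p^2 = 0.6724, (1-p)^2 = 0.0324.
T = -0.64/(0.6724 * 0.0324) = -29.376988.
In the p-coordinate, Gamma^(alpha) = Gamma^(0) - (alpha/2)*T with Gamma^(0) = (1/2)*g'(p) = -T/2,
so Gamma^(alpha) = -((1+alpha)/2)*T.
alpha = 1, -(1+alpha)/2 = -1.0.
Gamma = -1.0 * -29.376988 = 29.3770

29.3770


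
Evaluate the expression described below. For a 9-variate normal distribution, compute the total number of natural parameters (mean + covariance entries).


Exponential family dimension calculation:
For 9-dim MVN: mean has 9 params, covariance has 9*10/2 = 45 unique entries.
Total dim = 9 + 45 = 54.

54


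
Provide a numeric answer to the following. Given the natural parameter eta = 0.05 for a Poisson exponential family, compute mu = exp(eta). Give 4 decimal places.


Expectation parameter for Poisson exponential family:
mu = exp(eta).
eta = 0.05.
mu = exp(0.05) = 1.0513

1.0513


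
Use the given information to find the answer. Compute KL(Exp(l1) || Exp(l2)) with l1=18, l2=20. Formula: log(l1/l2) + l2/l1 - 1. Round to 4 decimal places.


KL divergence for exponential family:
KL = log(l1/l2) + l2/l1 - 1.
log(18/20) = -0.105361.
20/18 = 1.111111.
KL = -0.105361 + 1.111111 - 1 = 0.0058

0.0058


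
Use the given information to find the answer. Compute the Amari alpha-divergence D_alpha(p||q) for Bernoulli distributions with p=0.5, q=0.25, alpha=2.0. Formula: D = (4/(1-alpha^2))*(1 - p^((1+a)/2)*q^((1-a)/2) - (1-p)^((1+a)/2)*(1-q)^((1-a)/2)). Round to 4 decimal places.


Amari alpha-divergence:
D = (4/(1-alpha^2))*(1 - p^((1+a)/2)*q^((1-a)/2) - (1-p)^((1+a)/2)*(1-q)^((1-a)/2)).
alpha = 2.0, p = 0.5, q = 0.25.
e1 = (1+alpha)/2 = 1.5, e2 = (1-alpha)/2 = -0.5.
t1 = p^e1 * q^e2 = 0.5^1.5 * 0.25^-0.5 = 0.707107.
t2 = (1-p)^e1 * (1-q)^e2 = 0.5^1.5 * 0.75^-0.5 = 0.408248.
4/(1-alpha^2) = -1.333333.
D = -1.333333*(1 - 0.707107 - 0.408248) = 0.1538

0.1538


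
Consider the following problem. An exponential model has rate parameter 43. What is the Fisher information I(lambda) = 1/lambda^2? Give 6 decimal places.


Fisher information for exponential: I(lambda) = 1/lambda^2.
lambda = 43, lambda^2 = 1849.
I = 1/1849 = 0.000541

0.000541


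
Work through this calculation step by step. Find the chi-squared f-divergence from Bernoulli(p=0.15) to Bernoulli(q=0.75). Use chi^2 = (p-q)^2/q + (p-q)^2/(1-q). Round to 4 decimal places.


Chi-squared divergence between Bernoulli distributions:
chi^2 = (p-q)^2/q + (p-q)^2/(1-q).
p = 0.15, q = 0.75, p-q = -0.6.
(p-q)^2 = 0.36.
term1 = 0.36/0.75 = 0.48.
term2 = 0.36/0.25 = 1.44.
chi^2 = 0.48 + 1.44 = 1.9200

1.9200


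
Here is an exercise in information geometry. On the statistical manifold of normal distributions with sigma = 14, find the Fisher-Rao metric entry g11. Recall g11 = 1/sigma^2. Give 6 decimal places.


For the 2-parameter normal family, the Fisher metric has:
  g11 = 1/sigma^2, g22 = 2/sigma^2.
sigma = 14, sigma^2 = 196.
g11 = 0.005102

0.005102


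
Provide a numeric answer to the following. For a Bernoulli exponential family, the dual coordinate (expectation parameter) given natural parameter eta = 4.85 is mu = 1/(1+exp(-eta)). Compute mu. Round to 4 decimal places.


Dual coordinate (expectation parameter) for Bernoulli:
mu = 1/(1+exp(-eta)).
eta = 4.85.
exp(-eta) = exp(-4.85) = 0.007828.
mu = 1/(1+0.007828) = 0.9922

0.9922


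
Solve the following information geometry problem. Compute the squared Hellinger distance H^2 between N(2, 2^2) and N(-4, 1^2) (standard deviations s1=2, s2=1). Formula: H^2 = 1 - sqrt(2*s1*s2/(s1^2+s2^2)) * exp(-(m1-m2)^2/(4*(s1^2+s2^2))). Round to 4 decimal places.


Squared Hellinger distance for Gaussians:
H^2 = 1 - sqrt(2*s1*s2/(s1^2+s2^2)) * exp(-(m1-m2)^2/(4*(s1^2+s2^2))).
s1^2 = 4, s2^2 = 1, s1^2+s2^2 = 5.
sqrt(2*2*1/(5)) = 0.894427.
(m1-m2)^2 = (6)^2 = 36.
exp(-36/(4*5)) = exp(-1.8) = 0.165299.
H^2 = 1 - 0.894427*0.165299 = 0.8522

0.8522


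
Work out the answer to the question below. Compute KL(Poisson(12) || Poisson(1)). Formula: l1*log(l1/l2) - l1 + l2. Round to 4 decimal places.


KL divergence for Poisson:
KL = l1*log(l1/l2) - l1 + l2.
l1 = 12, l2 = 1.
log(12/1) = 2.484907.
l1*log(l1/l2) = 12 * 2.484907 = 29.81888.
KL = 29.81888 - 12 + 1 = 18.8189

18.8189


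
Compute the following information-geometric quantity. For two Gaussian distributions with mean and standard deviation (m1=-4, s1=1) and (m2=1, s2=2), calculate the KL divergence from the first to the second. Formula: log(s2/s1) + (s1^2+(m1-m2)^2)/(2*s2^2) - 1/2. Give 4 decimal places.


KL divergence between normal distributions:
KL = log(s2/s1) + (s1^2 + (m1-m2)^2)/(2*s2^2) - 1/2.
log(2/1) = 0.693147.
(1^2 + (-4-1)^2)/(2*2^2) = (1 + 25)/8 = 3.25.
KL = 0.693147 + 3.25 - 0.5 = 3.4431

3.4431


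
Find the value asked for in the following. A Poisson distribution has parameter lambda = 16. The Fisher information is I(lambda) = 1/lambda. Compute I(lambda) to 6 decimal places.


Fisher information for Poisson: I(lambda) = 1/lambda.
lambda = 16.
I(lambda) = 1/16 = 0.062500

0.062500


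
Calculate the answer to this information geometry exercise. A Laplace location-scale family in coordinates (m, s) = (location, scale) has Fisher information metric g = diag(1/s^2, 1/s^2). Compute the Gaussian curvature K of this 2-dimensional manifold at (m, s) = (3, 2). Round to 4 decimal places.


The metric has the form g = (A dm^2 + B ds^2)/s^2 with A = 1, B = 1.
Substitute u = sqrt(A/B)*m: g = B*(du^2 + ds^2)/s^2, i.e. B times the
Poincare upper half-plane metric, which has constant Gaussian curvature -1.
Scaling a 2D metric by a constant c divides the Gaussian curvature by c,
so K = -1/B = -1/(1) = -1.0000 everywhere (the point (m, s) = (3, 2) is irrelevant:
the curvature is constant).
The requested Gaussian curvature is K = -1.0000.

-1.0000


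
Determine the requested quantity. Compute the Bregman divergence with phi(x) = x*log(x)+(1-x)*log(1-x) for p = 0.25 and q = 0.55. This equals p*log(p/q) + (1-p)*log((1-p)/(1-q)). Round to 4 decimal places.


Bregman divergence with negative entropy generator:
D = p*log(p/q) + (1-p)*log((1-p)/(1-q)).
p = 0.25, q = 0.55.
p*log(p/q) = 0.25*log(0.25/0.55) = -0.197114.
(1-p)*log((1-p)/(1-q)) = 0.75*log(0.75/0.45) = 0.383119.
D = -0.197114 + 0.383119 = 0.1860

0.1860


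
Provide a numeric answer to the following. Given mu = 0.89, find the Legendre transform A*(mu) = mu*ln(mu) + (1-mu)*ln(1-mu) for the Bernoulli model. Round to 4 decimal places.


Legendre transform for Bernoulli:
A*(mu) = mu*log(mu) + (1-mu)*log(1-mu).
mu = 0.89, 1-mu = 0.11.
mu*log(mu) = 0.89*log(0.89) = -0.103715.
(1-mu)*log(1-mu) = 0.11*log(0.11) = -0.2428.
A* = -0.103715 + -0.2428 = -0.3465

-0.3465


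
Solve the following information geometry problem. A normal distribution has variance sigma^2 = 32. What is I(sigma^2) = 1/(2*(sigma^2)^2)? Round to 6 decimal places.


Fisher information for variance: I(sigma^2) = 1/(2*sigma^4).
sigma^2 = 32, so sigma^4 = 1024.
I = 1/(2*1024) = 1/2048 = 0.000488

0.000488


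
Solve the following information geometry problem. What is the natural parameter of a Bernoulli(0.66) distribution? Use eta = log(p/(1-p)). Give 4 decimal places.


Natural parameter for Bernoulli: eta = log(p/(1-p)).
p = 0.66, 1-p = 0.34.
p/(1-p) = 1.941176.
eta = log(1.941176) = 0.6633

0.6633


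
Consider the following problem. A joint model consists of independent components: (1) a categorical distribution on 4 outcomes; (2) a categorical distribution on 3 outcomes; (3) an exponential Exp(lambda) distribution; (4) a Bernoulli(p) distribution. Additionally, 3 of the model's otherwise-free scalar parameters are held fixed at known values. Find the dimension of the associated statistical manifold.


The dimension of a statistical manifold equals the number of free
(independent) real parameters of the model. For a product of independent
blocks the parameter counts add.
- categorical on 4 outcomes (probabilities sum to 1): 4-1 = 3.
- categorical on 3 outcomes (probabilities sum to 1): 3-1 = 2.
- exponential (lambda): 1.
- Bernoulli (p): 1.
Total = 3 + 2 + 1 + 1 = 7.
3 parameter(s) fixed at known values: 7 - 3 = 4.
Dimension = 4

4


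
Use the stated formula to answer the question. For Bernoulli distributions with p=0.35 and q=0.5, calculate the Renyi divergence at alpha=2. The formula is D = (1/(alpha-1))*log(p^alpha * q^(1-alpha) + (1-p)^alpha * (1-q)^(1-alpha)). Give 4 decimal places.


Renyi divergence of order alpha between Bernoulli distributions:
D = (1/(alpha-1))*log(p^alpha * q^(1-alpha) + (1-p)^alpha * (1-q)^(1-alpha)).
alpha = 2, p = 0.35, q = 0.5.
p^alpha * q^(1-alpha) = 0.35^2 * 0.5^-1 = 0.245.
(1-p)^alpha * (1-q)^(1-alpha) = 0.65^2 * 0.5^-1 = 0.845.
sum = 0.245 + 0.845 = 1.09.
D = (1/1)*log(1.09) = 0.0862

0.0862


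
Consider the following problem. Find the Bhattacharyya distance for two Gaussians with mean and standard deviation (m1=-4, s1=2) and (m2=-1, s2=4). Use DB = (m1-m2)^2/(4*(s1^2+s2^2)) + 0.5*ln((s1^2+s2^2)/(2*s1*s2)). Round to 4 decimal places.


Bhattacharyya distance between two Gaussians:
DB = (m1-m2)^2/(4*(s1^2+s2^2)) + (1/2)*ln((s1^2+s2^2)/(2*s1*s2)).
(m1-m2)^2 = (-3)^2 = 9.
s1^2+s2^2 = 4 + 16 = 20.
term1 = 9/80 = 0.1125.
term2 = 0.5*ln(20/16.0) = 0.111572.
DB = 0.1125 + 0.111572 = 0.2241

0.2241


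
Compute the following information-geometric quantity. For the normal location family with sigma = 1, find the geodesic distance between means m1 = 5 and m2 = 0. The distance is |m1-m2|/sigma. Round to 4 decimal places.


On the fixed-variance normal subfamily, geodesic distance = |m1-m2|/sigma.
|5 - 0| = 5.
sigma = 1.
d = 5/1 = 5.0000

5.0000


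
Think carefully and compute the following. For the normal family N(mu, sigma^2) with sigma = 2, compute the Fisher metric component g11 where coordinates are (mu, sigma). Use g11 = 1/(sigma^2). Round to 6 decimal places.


For the 2-parameter normal family, the Fisher metric has:
  g11 = 1/sigma^2, g22 = 2/sigma^2.
sigma = 2, sigma^2 = 4.
g11 = 0.250000

0.250000


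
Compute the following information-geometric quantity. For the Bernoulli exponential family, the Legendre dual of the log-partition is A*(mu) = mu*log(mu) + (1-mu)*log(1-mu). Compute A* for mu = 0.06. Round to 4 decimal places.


Legendre transform for Bernoulli:
A*(mu) = mu*log(mu) + (1-mu)*log(1-mu).
mu = 0.06, 1-mu = 0.94.
mu*log(mu) = 0.06*log(0.06) = -0.168805.
(1-mu)*log(1-mu) = 0.94*log(0.94) = -0.058163.
A* = -0.168805 + -0.058163 = -0.2270

-0.2270


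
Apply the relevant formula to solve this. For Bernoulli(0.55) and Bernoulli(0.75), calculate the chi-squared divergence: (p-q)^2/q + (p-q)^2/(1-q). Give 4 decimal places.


Chi-squared divergence between Bernoulli distributions:
chi^2 = (p-q)^2/q + (p-q)^2/(1-q).
p = 0.55, q = 0.75, p-q = -0.2.
(p-q)^2 = 0.04.
term1 = 0.04/0.75 = 0.053333.
term2 = 0.04/0.25 = 0.16.
chi^2 = 0.053333 + 0.16 = 0.2133

0.2133


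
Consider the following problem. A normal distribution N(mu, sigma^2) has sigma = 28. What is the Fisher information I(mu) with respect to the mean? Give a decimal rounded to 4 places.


The Fisher information for the mean of a normal distribution is I(mu) = 1/sigma^2.
sigma = 28, so sigma^2 = 784.
I(mu) = 1/784 = 0.0013

0.0013


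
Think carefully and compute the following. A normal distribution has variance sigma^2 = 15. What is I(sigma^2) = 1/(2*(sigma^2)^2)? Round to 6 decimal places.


Fisher information for variance: I(sigma^2) = 1/(2*sigma^4).
sigma^2 = 15, so sigma^4 = 225.
I = 1/(2*225) = 1/450 = 0.002222

0.002222


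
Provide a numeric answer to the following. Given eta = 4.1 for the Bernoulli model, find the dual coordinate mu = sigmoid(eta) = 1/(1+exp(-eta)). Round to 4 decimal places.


Dual coordinate (expectation parameter) for Bernoulli:
mu = 1/(1+exp(-eta)).
eta = 4.1.
exp(-eta) = exp(-4.1) = 0.016573.
mu = 1/(1+0.016573) = 0.9837

0.9837


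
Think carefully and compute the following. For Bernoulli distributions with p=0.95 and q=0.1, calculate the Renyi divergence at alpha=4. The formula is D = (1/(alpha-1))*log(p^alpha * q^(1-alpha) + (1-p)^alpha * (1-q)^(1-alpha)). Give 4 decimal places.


Renyi divergence of order alpha between Bernoulli distributions:
D = (1/(alpha-1))*log(p^alpha * q^(1-alpha) + (1-p)^alpha * (1-q)^(1-alpha)).
alpha = 4, p = 0.95, q = 0.1.
p^alpha * q^(1-alpha) = 0.95^4 * 0.1^-3 = 814.50625.
(1-p)^alpha * (1-q)^(1-alpha) = 0.05^4 * 0.9^-3 = 9e-06.
sum = 814.50625 + 9e-06 = 814.506259.
D = (1/3)*log(814.506259) = 2.2342

2.2342


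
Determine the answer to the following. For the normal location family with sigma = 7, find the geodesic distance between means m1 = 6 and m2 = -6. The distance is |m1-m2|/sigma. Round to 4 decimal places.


On the fixed-variance normal subfamily, geodesic distance = |m1-m2|/sigma.
|6 - -6| = 12.
sigma = 7.
d = 12/7 = 1.7143

1.7143
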